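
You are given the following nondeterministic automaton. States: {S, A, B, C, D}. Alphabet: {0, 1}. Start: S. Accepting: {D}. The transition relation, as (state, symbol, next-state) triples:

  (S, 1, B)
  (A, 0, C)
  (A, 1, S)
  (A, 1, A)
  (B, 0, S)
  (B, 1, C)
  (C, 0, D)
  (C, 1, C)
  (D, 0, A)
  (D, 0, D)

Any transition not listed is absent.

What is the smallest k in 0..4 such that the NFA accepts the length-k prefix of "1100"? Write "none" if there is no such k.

3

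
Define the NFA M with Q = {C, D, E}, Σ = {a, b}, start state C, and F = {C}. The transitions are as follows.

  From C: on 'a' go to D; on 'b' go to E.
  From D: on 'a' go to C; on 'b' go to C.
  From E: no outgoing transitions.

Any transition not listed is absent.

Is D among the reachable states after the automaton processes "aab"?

No

Start in {C}.
Read 'a': C→{D}; now {D}.
Read 'a': D→{C}; now {C}.
Read 'b': C→{E}; now {E}.
State D is not in {E}.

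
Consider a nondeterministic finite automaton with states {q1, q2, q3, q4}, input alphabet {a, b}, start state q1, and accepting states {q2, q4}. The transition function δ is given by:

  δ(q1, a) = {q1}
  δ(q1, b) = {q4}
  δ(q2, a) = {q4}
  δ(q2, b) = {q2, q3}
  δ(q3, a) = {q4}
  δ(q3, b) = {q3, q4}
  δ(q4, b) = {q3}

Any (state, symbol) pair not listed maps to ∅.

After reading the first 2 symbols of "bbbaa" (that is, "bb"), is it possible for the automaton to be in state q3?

Yes

Start in {q1}.
Read 'b': q1→{q4}; now {q4}.
Read 'b': q4→{q3}; now {q3}.
State q3 is in {q3}.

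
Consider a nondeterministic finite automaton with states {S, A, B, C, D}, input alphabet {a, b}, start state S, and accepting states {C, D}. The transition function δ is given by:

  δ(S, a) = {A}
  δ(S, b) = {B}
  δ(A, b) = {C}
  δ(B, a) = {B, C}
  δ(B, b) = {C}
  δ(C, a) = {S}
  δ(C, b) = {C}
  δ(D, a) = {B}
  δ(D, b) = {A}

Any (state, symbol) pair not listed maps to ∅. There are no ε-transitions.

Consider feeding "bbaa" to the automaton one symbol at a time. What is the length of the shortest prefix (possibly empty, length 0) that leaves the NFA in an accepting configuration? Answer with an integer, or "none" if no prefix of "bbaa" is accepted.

Start in {S}.
Read 'b': {S} → {B}.
Read 'b': {B} → {C}.
None of the earlier sets intersect F, but {C} does.

2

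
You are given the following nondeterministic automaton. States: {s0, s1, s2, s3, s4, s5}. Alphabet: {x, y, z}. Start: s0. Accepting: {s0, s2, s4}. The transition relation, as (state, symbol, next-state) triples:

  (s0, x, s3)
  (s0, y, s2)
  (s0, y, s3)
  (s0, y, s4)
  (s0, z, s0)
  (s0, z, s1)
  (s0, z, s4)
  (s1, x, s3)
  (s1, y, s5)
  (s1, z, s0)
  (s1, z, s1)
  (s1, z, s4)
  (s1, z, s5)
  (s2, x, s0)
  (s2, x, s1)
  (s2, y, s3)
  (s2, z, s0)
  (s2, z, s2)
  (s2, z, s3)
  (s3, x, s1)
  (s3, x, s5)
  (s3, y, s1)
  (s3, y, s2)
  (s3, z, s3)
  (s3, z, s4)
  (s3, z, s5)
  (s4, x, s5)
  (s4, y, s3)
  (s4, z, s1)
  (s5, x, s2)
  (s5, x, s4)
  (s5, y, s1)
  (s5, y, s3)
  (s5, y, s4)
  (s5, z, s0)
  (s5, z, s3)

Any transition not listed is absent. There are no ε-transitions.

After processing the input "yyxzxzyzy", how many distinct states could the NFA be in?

5

Start in {s0}.
Read 'y': {s0} → {s2, s3, s4}.
Read 'y': {s2, s3, s4} → {s1, s2, s3}.
Read 'x': {s1, s2, s3} → {s0, s1, s3, s5}.
Read 'z': {s0, s1, s3, s5} → {s0, s1, s3, s4, s5}.
Read 'x': {s0, s1, s3, s4, s5} → {s1, s2, s3, s4, s5}.
Read 'z': {s1, s2, s3, s4, s5} → {s0, s1, s2, s3, s4, s5}.
Read 'y': {s0, s1, s2, s3, s4, s5} → {s1, s2, s3, s4, s5}.
Read 'z': {s1, s2, s3, s4, s5} → {s0, s1, s2, s3, s4, s5}.
Read 'y': {s0, s1, s2, s3, s4, s5} → {s1, s2, s3, s4, s5}.
That set has 5 states.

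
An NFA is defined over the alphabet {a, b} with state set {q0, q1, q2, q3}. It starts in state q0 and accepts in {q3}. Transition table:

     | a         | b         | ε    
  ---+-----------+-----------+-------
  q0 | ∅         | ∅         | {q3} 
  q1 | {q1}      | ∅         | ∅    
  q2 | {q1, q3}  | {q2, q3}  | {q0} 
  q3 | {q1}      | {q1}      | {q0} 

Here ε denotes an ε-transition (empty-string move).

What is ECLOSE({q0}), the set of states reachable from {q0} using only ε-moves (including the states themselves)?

{q0, q3}

Begin with {q0}.
ε-move q0 → q3; add q3.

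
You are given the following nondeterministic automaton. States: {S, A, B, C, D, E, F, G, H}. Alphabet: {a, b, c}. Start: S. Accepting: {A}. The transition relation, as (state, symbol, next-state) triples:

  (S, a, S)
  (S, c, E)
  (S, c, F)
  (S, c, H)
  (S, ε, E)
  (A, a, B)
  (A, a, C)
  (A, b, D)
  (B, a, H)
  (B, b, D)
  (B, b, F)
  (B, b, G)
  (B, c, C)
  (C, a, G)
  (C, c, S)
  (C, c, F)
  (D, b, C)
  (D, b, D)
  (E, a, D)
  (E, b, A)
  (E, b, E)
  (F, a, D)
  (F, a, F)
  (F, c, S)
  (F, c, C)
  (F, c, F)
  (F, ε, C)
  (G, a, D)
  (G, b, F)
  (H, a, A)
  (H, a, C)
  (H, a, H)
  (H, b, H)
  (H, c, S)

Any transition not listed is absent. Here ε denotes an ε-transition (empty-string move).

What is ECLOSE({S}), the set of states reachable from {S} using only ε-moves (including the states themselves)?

{S, E}

Begin with {S}.
ε-move S → E; add E.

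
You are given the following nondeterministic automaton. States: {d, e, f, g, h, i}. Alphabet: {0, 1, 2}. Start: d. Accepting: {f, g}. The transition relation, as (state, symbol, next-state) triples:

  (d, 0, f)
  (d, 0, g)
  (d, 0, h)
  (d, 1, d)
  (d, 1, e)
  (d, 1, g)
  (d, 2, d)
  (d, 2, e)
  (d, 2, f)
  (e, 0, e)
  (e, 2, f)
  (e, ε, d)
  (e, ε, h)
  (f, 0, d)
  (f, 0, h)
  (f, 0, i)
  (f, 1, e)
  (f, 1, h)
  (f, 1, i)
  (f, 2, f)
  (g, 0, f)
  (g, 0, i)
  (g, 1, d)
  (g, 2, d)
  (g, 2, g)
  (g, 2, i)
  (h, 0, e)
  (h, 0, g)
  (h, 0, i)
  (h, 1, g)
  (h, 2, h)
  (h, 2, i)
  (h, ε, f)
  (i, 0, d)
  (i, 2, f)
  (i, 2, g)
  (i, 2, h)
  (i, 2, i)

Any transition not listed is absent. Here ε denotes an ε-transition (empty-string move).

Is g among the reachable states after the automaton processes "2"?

No

Start in {d}.
Read '2': d→{d, e, f}; union {d, e, f}; ε-closure = {d, e, f, h}.
State g is not in {d, e, f, h}.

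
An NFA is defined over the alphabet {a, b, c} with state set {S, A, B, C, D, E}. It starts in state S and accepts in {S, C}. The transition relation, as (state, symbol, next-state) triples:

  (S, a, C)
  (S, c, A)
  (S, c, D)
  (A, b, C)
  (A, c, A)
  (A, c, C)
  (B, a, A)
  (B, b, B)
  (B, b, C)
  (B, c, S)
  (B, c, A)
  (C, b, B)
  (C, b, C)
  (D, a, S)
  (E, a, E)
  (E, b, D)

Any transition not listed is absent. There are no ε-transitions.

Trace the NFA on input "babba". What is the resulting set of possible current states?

∅

Start in {S}.
Read 'b': S→∅; now ∅.
The set is empty and remains empty for the remaining 4 symbols.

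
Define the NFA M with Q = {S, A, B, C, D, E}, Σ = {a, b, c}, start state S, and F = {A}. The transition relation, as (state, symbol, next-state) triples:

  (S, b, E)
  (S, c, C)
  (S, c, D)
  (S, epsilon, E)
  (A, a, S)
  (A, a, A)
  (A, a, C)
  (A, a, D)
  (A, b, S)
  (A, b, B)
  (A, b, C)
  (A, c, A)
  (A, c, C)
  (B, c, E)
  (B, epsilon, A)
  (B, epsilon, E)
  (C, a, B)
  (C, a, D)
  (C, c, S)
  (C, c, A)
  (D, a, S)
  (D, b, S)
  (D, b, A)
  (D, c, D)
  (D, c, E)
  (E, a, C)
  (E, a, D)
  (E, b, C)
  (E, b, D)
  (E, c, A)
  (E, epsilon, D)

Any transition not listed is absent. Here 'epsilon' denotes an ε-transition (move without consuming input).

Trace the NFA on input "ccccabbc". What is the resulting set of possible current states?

{S, A, C, D, E}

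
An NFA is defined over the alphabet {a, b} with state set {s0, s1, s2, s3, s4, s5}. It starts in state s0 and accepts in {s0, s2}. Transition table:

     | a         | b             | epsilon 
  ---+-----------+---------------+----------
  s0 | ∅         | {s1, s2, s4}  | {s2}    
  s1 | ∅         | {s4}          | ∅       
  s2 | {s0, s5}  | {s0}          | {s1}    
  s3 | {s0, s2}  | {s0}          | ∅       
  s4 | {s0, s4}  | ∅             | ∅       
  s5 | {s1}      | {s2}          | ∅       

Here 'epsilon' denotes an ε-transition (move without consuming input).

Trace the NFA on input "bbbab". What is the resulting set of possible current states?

Start: ε-closure({s0}) = {s0, s1, s2}.
Read 'b': {s0, s1, s2} → {s0, s1, s2, s4}.
Read 'b': {s0, s1, s2, s4} → {s0, s1, s2, s4}.
Read 'b': {s0, s1, s2, s4} → {s0, s1, s2, s4}.
Read 'a': {s0, s1, s2, s4} → {s0, s1, s2, s4, s5}.
Read 'b': {s0, s1, s2, s4, s5} → {s0, s1, s2, s4}.

{s0, s1, s2, s4}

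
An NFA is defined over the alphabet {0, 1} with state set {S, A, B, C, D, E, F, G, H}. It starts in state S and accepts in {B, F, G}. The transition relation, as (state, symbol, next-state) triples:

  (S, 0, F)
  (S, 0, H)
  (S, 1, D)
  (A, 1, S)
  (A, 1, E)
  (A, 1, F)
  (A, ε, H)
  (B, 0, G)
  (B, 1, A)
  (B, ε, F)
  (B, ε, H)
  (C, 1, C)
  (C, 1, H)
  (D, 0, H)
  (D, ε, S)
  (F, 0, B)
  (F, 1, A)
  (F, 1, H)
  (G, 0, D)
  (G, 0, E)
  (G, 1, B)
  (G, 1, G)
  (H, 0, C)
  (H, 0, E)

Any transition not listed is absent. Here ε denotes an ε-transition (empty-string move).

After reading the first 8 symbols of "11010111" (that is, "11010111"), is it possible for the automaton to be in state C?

Yes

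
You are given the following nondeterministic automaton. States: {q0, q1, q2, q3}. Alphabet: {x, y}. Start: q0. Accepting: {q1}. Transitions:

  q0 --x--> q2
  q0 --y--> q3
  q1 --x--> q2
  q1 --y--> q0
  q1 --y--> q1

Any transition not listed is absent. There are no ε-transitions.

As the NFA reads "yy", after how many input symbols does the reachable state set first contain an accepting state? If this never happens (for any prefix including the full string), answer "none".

none

Start in {q0}.
Read 'y': {q0} → {q3}.
Read 'y': {q3} → ∅.
No reachable set along the way intersects F.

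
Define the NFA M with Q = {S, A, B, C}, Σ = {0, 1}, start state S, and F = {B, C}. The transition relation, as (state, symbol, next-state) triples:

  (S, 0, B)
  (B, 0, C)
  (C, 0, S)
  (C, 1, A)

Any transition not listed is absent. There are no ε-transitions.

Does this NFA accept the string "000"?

No

Start in {S}.
Read '0': S→{B}; now {B}.
Read '0': B→{C}; now {C}.
Read '0': C→{S}; now {S}.
The final set {S} contains no accepting state.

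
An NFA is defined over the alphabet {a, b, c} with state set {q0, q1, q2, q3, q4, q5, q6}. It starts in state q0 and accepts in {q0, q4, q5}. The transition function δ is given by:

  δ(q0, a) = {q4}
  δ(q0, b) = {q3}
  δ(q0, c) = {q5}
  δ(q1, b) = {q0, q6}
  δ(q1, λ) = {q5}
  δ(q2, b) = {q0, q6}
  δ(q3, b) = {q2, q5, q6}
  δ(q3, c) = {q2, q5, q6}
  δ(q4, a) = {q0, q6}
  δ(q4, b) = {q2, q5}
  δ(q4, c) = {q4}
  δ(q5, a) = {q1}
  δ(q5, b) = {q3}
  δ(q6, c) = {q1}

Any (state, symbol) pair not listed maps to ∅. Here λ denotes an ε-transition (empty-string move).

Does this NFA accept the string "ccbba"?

No

Start in {q0}.
Read 'c': {q0} → {q5}.
Read 'c': {q5} → ∅.
The set is empty and remains empty for the remaining 3 symbols.
The final set ∅ contains no accepting state.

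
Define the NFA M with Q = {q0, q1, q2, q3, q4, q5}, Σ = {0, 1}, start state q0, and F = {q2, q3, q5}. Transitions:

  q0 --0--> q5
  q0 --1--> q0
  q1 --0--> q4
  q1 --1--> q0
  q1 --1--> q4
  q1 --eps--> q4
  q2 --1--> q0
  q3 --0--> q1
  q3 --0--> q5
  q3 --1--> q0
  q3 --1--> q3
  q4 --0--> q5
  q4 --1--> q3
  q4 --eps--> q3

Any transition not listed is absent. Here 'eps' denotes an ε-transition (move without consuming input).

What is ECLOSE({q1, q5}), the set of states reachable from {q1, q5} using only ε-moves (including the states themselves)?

Begin with {q1, q5}.
ε-move q1 → q4; add q4.
ε-move q4 → q3; add q3.

{q1, q3, q4, q5}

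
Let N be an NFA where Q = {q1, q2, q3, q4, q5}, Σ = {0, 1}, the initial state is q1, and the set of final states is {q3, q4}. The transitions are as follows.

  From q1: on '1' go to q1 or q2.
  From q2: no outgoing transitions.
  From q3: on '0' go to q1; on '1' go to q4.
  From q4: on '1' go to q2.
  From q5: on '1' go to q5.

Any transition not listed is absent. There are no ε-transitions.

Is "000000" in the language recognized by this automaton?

No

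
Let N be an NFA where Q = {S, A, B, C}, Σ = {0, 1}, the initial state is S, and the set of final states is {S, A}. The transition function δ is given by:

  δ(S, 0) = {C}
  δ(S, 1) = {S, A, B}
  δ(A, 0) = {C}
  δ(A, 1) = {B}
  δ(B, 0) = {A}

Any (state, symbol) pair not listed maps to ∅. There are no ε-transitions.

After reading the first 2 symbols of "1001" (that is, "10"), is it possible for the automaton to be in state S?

Start in {S}.
Read '1': S→{S, A, B}; now {S, A, B}.
Read '0': S→{C}, A→{C}, B→{A}; now {A, C}.
State S is not in {A, C}.

No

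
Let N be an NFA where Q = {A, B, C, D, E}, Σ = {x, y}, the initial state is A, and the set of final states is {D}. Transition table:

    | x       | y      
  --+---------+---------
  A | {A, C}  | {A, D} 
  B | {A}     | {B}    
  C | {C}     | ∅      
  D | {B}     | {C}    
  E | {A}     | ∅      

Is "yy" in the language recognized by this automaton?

Start in {A}.
Read 'y': A→{A, D}; now {A, D}.
Read 'y': A→{A, D}, D→{C}; now {A, C, D}.
The final set {A, C, D} contains the accepting state D.

Yes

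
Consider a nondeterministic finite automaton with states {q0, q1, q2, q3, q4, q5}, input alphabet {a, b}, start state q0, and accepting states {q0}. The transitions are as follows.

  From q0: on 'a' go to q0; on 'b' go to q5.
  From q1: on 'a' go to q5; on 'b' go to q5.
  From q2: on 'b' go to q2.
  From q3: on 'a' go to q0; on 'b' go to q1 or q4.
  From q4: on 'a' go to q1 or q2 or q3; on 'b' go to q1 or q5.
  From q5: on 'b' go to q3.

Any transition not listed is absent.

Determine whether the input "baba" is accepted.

Start in {q0}.
Read 'b': {q0} → {q5}.
Read 'a': {q5} → ∅.
The set is empty and remains empty for the remaining 2 symbols.
The final set ∅ contains no accepting state.

No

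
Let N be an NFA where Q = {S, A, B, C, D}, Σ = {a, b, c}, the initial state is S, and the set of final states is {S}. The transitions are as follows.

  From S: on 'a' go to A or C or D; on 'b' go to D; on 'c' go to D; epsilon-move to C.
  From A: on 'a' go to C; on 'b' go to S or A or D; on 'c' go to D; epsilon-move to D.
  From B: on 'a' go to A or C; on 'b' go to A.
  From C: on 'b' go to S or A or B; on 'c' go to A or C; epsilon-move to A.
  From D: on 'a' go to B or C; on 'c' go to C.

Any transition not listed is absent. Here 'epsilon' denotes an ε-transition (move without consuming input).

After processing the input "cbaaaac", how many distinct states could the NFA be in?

3

Start: ε-closure({S}) = {S, A, C, D}.
Read 'c': S→{D}, A→{D}, C→{A, C}, D→{C}; now {A, C, D}.
Read 'b': A→{S, A, D}, C→{S, A, B}, D→∅; union {S, A, B, D}; ε-closure = {S, A, B, C, D}.
Read 'a': S→{A, C, D}, A→{C}, B→{A, C}, C→∅, D→{B, C}; now {A, B, C, D}.
Read 'a': A→{C}, B→{A, C}, C→∅, D→{B, C}; union {A, B, C}; ε-closure = {A, B, C, D}.
Read 'a': A→{C}, B→{A, C}, C→∅, D→{B, C}; union {A, B, C}; ε-closure = {A, B, C, D}.
Read 'a': A→{C}, B→{A, C}, C→∅, D→{B, C}; union {A, B, C}; ε-closure = {A, B, C, D}.
Read 'c': A→{D}, B→∅, C→{A, C}, D→{C}; now {A, C, D}.
That set has 3 states.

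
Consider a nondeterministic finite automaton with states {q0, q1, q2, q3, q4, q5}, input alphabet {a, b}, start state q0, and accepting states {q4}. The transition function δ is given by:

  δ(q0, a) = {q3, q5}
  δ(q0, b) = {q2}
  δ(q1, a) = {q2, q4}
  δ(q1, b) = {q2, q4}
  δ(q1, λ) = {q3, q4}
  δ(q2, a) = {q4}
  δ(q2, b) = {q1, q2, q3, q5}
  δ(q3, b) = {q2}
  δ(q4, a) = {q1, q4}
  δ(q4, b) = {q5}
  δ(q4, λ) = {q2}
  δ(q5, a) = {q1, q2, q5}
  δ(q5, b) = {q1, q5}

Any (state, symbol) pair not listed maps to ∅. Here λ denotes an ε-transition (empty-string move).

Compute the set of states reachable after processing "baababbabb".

Start in {q0}.
Read 'b': q0→{q2}; now {q2}.
Read 'a': q2→{q4}; union {q4}; ε-closure = {q2, q4}.
Read 'a': q2→{q4}, q4→{q1, q4}; union {q1, q4}; ε-closure = {q1, q2, q3, q4}.
Read 'b': q1→{q2, q4}, q2→{q1, q2, q3, q5}, q3→{q2}, q4→{q5}; now {q1, q2, q3, q4, q5}.
Read 'a': q1→{q2, q4}, q2→{q4}, q3→∅, q4→{q1, q4}, q5→{q1, q2, q5}; union {q1, q2, q4, q5}; ε-closure = {q1, q2, q3, q4, q5}.
Read 'b': q1→{q2, q4}, q2→{q1, q2, q3, q5}, q3→{q2}, q4→{q5}, q5→{q1, q5}; now {q1, q2, q3, q4, q5}.
Read 'b': q1→{q2, q4}, q2→{q1, q2, q3, q5}, q3→{q2}, q4→{q5}, q5→{q1, q5}; now {q1, q2, q3, q4, q5}.
Read 'a': q1→{q2, q4}, q2→{q4}, q3→∅, q4→{q1, q4}, q5→{q1, q2, q5}; union {q1, q2, q4, q5}; ε-closure = {q1, q2, q3, q4, q5}.
Read 'b': q1→{q2, q4}, q2→{q1, q2, q3, q5}, q3→{q2}, q4→{q5}, q5→{q1, q5}; now {q1, q2, q3, q4, q5}.
Read 'b': q1→{q2, q4}, q2→{q1, q2, q3, q5}, q3→{q2}, q4→{q5}, q5→{q1, q5}; now {q1, q2, q3, q4, q5}.

{q1, q2, q3, q4, q5}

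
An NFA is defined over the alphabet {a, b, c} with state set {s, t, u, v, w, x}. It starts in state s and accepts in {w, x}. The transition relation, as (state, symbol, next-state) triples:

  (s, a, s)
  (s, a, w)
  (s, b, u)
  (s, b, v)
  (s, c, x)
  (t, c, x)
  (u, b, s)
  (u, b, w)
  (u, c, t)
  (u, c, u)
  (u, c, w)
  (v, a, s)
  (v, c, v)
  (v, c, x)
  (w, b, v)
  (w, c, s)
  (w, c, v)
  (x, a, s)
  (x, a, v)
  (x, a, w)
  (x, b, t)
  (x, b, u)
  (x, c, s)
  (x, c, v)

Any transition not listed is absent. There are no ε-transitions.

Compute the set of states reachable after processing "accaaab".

Start in {s}.
Read 'a': s→{s, w}; now {s, w}.
Read 'c': s→{x}, w→{s, v}; now {s, v, x}.
Read 'c': s→{x}, v→{v, x}, x→{s, v}; now {s, v, x}.
Read 'a': s→{s, w}, v→{s}, x→{s, v, w}; now {s, v, w}.
Read 'a': s→{s, w}, v→{s}, w→∅; now {s, w}.
Read 'a': s→{s, w}, w→∅; now {s, w}.
Read 'b': s→{u, v}, w→{v}; now {u, v}.

{u, v}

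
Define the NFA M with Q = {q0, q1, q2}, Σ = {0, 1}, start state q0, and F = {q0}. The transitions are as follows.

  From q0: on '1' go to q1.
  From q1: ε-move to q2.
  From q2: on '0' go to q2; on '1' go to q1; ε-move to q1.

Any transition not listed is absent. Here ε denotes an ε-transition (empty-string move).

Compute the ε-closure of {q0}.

Begin with {q0}.
No ε-moves leave this set, so the closure equals the set itself.

{q0}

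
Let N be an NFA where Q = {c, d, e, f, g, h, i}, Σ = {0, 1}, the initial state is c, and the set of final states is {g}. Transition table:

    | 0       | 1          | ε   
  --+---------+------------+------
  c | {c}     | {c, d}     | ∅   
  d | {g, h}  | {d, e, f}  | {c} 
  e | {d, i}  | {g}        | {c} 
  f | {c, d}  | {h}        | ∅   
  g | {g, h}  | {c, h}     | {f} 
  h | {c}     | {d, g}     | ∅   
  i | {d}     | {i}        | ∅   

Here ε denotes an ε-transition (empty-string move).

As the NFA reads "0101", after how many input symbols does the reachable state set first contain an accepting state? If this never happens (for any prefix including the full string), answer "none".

Start in {c}.
Read '0': c→{c}; now {c}.
Read '1': c→{c, d}; now {c, d}.
Read '0': c→{c}, d→{g, h}; union {c, g, h}; ε-closure = {c, f, g, h}.
None of the earlier sets intersect F, but {c, f, g, h} does.

3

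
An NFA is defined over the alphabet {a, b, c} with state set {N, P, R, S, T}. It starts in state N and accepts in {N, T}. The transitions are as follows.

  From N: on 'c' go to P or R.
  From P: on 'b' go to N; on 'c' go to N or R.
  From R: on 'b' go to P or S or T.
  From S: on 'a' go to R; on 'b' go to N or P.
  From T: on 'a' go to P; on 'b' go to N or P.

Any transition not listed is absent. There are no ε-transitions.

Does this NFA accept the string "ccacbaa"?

Start in {N}.
Read 'c': {N} → {P, R}.
Read 'c': {P, R} → {N, R}.
Read 'a': {N, R} → ∅.
The set is empty and remains empty for the remaining 4 symbols.
The final set ∅ contains no accepting state.

No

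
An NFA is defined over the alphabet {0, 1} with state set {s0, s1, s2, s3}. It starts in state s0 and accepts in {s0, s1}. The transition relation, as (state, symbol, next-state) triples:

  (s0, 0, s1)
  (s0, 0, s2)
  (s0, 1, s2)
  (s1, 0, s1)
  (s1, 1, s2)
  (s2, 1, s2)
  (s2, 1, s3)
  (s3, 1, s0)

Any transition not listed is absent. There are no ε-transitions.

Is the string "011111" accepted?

Yes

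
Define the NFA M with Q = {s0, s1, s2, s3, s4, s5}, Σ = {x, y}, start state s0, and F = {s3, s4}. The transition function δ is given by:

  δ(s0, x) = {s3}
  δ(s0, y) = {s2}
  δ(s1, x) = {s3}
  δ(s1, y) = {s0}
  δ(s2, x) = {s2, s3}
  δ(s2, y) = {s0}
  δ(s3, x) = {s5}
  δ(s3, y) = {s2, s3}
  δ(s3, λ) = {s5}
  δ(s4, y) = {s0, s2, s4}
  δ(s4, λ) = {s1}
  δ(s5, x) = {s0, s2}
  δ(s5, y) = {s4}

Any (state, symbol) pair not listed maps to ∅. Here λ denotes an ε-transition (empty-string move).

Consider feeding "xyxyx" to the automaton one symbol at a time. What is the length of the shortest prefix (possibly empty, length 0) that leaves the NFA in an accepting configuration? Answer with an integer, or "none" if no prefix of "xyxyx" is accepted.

1

Start in {s0}.
Read 'x': {s0} → {s3, s5}.
None of the earlier sets intersect F, but {s3, s5} does.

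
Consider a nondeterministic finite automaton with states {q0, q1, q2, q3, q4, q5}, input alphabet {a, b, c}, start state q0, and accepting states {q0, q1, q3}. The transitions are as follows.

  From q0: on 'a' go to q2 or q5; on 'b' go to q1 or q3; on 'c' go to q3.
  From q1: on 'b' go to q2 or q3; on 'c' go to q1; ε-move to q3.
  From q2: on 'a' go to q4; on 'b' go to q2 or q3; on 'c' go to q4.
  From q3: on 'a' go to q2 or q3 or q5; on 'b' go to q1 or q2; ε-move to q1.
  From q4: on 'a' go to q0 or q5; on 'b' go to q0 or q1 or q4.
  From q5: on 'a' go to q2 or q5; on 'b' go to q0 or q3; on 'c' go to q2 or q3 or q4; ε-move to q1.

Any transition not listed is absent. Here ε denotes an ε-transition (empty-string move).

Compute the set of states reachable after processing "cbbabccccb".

{q1, q2, q3}

Start in {q0}.
Read 'c': {q0} → {q1, q3}.
Read 'b': {q1, q3} → {q1, q2, q3}.
Read 'b': {q1, q2, q3} → {q1, q2, q3}.
Read 'a': {q1, q2, q3} → {q1, q2, q3, q4, q5}.
Read 'b': {q1, q2, q3, q4, q5} → {q0, q1, q2, q3, q4}.
Read 'c': {q0, q1, q2, q3, q4} → {q1, q3, q4}.
Read 'c': {q1, q3, q4} → {q1, q3}.
Read 'c': {q1, q3} → {q1, q3}.
Read 'c': {q1, q3} → {q1, q3}.
Read 'b': {q1, q3} → {q1, q2, q3}.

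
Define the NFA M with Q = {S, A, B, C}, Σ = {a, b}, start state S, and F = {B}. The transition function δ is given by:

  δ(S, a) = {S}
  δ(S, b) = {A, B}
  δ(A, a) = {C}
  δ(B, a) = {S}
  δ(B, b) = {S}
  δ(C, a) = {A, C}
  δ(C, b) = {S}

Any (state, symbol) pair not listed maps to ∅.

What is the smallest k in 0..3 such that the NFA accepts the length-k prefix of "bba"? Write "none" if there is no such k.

1

Start in {S}.
Read 'b': S→{A, B}; now {A, B}.
None of the earlier sets intersect F, but {A, B} does.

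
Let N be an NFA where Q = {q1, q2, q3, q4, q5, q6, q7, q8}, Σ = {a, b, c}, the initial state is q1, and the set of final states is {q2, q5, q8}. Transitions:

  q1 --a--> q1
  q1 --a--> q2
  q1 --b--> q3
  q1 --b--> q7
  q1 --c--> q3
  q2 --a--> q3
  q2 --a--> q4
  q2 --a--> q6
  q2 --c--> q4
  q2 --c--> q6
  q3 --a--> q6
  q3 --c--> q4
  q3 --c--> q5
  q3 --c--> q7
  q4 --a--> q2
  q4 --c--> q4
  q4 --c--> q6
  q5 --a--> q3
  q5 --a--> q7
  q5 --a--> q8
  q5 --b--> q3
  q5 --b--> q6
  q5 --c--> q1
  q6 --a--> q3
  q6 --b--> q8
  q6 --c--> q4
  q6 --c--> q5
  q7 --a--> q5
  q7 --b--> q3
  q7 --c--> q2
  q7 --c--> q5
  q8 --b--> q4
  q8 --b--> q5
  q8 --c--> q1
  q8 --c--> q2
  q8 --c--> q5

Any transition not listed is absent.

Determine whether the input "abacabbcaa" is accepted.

Yes

Start in {q1}.
Read 'a': q1→{q1, q2}; now {q1, q2}.
Read 'b': q1→{q3, q7}, q2→∅; now {q3, q7}.
Read 'a': q3→{q6}, q7→{q5}; now {q5, q6}.
Read 'c': q5→{q1}, q6→{q4, q5}; now {q1, q4, q5}.
Read 'a': q1→{q1, q2}, q4→{q2}, q5→{q3, q7, q8}; now {q1, q2, q3, q7, q8}.
Read 'b': q1→{q3, q7}, q2→∅, q3→∅, q7→{q3}, q8→{q4, q5}; now {q3, q4, q5, q7}.
Read 'b': q3→∅, q4→∅, q5→{q3, q6}, q7→{q3}; now {q3, q6}.
Read 'c': q3→{q4, q5, q7}, q6→{q4, q5}; now {q4, q5, q7}.
Read 'a': q4→{q2}, q5→{q3, q7, q8}, q7→{q5}; now {q2, q3, q5, q7, q8}.
Read 'a': q2→{q3, q4, q6}, q3→{q6}, q5→{q3, q7, q8}, q7→{q5}, q8→∅; now {q3, q4, q5, q6, q7, q8}.
The final set {q3, q4, q5, q6, q7, q8} contains the accepting states q5, q8.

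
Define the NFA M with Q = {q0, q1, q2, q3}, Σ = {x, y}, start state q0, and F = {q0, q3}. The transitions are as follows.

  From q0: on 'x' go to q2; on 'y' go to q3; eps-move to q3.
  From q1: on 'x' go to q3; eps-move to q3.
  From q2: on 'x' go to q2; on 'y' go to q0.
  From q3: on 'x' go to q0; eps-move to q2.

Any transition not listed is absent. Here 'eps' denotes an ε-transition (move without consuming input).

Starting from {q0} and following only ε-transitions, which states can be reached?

Begin with {q0}.
ε-move q0 → q3; add q3.
ε-move q3 → q2; add q2.

{q0, q2, q3}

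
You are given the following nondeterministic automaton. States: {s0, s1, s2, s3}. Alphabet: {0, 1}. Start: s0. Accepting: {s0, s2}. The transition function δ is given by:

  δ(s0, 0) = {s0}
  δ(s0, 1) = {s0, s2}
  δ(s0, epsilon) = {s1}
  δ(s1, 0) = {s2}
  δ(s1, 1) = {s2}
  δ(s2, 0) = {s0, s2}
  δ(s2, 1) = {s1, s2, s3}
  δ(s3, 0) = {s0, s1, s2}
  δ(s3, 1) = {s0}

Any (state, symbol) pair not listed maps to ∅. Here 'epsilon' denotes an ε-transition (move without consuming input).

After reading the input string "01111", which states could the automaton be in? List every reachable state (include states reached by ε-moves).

{s0, s1, s2, s3}

Start: ε-closure({s0}) = {s0, s1}.
Read '0': {s0, s1} → {s0, s1, s2}.
Read '1': {s0, s1, s2} → {s0, s1, s2, s3}.
Read '1': {s0, s1, s2, s3} → {s0, s1, s2, s3}.
Read '1': {s0, s1, s2, s3} → {s0, s1, s2, s3}.
Read '1': {s0, s1, s2, s3} → {s0, s1, s2, s3}.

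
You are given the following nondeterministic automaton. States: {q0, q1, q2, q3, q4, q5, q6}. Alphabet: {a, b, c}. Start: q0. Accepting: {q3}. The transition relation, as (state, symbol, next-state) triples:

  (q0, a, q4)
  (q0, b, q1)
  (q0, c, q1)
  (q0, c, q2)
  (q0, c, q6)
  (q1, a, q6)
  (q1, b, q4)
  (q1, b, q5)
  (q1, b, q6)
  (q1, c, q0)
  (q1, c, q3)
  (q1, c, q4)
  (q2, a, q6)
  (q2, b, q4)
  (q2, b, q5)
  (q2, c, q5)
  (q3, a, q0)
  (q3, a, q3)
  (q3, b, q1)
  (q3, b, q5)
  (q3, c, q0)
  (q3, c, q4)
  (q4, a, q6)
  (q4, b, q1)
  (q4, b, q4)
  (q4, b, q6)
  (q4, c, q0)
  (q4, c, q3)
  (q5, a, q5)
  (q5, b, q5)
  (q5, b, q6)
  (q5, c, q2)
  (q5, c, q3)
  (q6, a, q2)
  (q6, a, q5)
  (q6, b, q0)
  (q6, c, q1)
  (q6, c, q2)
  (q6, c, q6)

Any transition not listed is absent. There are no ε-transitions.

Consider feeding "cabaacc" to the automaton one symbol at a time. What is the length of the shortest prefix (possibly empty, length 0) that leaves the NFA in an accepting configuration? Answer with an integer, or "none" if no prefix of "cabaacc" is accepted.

Start in {q0}.
Read 'c': {q0} → {q1, q2, q6}.
Read 'a': {q1, q2, q6} → {q2, q5, q6}.
Read 'b': {q2, q5, q6} → {q0, q4, q5, q6}.
Read 'a': {q0, q4, q5, q6} → {q2, q4, q5, q6}.
Read 'a': {q2, q4, q5, q6} → {q2, q5, q6}.
Read 'c': {q2, q5, q6} → {q1, q2, q3, q5, q6}.
None of the earlier sets intersect F, but {q1, q2, q3, q5, q6} does.

6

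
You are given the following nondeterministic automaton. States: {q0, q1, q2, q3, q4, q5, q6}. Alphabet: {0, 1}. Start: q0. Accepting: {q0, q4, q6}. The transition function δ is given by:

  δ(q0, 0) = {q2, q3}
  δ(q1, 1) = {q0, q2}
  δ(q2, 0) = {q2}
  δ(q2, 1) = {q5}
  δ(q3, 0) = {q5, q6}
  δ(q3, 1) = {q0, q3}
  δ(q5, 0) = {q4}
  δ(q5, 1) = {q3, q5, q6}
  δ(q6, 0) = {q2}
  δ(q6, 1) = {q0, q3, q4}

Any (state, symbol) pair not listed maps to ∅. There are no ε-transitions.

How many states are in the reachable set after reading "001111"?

5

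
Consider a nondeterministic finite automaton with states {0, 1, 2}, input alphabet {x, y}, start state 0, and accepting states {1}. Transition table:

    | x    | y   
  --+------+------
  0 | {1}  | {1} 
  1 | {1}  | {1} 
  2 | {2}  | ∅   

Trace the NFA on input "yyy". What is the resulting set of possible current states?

{1}

Start in {0}.
Read 'y': 0→{1}; now {1}.
Read 'y': 1→{1}; now {1}.
Read 'y': 1→{1}; now {1}.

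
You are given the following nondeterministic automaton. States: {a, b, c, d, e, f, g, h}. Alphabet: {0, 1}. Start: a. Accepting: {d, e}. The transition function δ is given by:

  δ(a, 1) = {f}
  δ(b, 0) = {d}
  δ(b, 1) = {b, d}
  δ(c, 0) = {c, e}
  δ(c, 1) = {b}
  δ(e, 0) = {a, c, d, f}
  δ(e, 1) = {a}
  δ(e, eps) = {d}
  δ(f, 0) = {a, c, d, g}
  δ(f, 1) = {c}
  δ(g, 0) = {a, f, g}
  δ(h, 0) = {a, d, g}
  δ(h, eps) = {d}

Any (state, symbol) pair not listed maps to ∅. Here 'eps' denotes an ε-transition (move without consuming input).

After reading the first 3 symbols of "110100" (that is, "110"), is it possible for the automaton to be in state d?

Yes

Start in {a}.
Read '1': {a} → {f}.
Read '1': {f} → {c}.
Read '0': {c} → {c, d, e}.
State d is in {c, d, e}.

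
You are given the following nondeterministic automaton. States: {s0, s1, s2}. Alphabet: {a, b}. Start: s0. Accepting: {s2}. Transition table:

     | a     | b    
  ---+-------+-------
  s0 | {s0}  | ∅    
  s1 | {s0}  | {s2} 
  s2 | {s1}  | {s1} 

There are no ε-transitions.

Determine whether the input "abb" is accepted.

No

Start in {s0}.
Read 'a': s0→{s0}; now {s0}.
Read 'b': s0→∅; now ∅.
The set is empty and remains empty for the remaining 1 symbol.
The final set ∅ contains no accepting state.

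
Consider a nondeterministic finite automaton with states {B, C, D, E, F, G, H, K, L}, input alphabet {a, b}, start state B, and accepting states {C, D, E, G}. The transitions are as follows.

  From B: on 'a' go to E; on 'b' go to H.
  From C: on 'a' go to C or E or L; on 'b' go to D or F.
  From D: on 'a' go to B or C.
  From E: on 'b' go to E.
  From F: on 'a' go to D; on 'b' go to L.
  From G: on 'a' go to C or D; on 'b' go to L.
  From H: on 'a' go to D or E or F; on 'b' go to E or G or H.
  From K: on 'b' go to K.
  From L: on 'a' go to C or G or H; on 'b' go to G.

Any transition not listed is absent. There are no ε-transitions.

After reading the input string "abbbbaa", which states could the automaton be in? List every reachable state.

∅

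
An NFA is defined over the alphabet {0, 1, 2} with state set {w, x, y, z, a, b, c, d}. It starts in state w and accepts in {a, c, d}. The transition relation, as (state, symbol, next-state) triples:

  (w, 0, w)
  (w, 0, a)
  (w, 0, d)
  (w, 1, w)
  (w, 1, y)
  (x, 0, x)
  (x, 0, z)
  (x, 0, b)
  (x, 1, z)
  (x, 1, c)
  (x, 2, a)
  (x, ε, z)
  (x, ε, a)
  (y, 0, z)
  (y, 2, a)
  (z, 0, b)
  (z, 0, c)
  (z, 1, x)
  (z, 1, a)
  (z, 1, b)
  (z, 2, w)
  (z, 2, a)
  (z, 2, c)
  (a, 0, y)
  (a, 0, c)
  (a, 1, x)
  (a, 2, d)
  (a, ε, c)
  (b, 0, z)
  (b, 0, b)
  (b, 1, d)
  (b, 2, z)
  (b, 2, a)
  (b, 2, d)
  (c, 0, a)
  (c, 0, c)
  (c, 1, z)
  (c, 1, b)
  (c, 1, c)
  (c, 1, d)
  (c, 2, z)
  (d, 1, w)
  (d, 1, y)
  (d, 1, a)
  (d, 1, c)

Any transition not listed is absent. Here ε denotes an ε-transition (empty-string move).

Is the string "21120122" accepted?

Start in {w}.
Read '2': w→∅; now ∅.
The set is empty and remains empty for the remaining 7 symbols.
The final set ∅ contains no accepting state.

No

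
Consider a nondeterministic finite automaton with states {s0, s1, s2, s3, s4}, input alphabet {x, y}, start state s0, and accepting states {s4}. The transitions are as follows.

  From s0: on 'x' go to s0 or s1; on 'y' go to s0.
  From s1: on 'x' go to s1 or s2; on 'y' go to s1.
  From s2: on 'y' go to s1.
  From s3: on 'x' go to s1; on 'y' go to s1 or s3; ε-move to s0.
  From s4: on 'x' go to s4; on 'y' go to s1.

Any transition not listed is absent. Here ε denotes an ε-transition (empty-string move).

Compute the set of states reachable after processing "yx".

{s0, s1}

Start in {s0}.
Read 'y': {s0} → {s0}.
Read 'x': {s0} → {s0, s1}.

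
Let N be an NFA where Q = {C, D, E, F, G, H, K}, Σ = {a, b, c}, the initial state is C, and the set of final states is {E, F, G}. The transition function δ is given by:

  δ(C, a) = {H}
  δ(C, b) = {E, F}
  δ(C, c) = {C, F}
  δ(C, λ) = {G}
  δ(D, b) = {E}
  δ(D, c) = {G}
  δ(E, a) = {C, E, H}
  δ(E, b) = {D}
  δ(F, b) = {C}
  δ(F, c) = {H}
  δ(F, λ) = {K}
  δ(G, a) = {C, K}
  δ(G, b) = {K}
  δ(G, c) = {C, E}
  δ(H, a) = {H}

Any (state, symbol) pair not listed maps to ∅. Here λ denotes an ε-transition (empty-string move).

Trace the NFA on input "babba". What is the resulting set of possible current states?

{C, E, G, H, K}

Start: ε-closure({C}) = {C, G}.
Read 'b': C→{E, F}, G→{K}; now {E, F, K}.
Read 'a': E→{C, E, H}, F→∅, K→∅; union {C, E, H}; ε-closure = {C, E, G, H}.
Read 'b': C→{E, F}, E→{D}, G→{K}, H→∅; now {D, E, F, K}.
Read 'b': D→{E}, E→{D}, F→{C}, K→∅; union {C, D, E}; ε-closure = {C, D, E, G}.
Read 'a': C→{H}, D→∅, E→{C, E, H}, G→{C, K}; union {C, E, H, K}; ε-closure = {C, E, G, H, K}.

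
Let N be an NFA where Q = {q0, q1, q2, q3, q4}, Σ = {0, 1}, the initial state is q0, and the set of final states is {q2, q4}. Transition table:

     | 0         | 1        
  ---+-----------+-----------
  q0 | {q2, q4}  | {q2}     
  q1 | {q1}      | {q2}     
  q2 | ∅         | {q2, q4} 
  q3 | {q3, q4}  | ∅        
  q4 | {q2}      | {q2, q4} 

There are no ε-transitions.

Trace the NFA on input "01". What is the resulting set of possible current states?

Start in {q0}.
Read '0': q0→{q2, q4}; now {q2, q4}.
Read '1': q2→{q2, q4}, q4→{q2, q4}; now {q2, q4}.

{q2, q4}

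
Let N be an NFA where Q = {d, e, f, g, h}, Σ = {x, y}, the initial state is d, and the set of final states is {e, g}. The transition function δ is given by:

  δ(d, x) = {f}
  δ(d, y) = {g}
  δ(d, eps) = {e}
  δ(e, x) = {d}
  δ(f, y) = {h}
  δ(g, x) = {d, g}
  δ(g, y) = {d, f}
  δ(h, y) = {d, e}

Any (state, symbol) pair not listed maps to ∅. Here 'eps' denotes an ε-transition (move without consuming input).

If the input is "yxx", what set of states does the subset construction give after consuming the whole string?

{d, e, f, g}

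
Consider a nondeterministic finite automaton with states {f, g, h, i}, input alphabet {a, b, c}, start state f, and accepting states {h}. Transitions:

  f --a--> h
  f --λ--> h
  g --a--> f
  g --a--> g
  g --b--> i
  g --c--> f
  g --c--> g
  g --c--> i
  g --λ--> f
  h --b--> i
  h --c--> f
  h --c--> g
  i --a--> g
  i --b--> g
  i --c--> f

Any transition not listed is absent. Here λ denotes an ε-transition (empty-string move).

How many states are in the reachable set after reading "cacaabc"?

Start: ε-closure({f}) = {f, h}.
Read 'c': f→∅, h→{f, g}; union {f, g}; ε-closure = {f, g, h}.
Read 'a': f→{h}, g→{f, g}, h→∅; now {f, g, h}.
Read 'c': f→∅, g→{f, g, i}, h→{f, g}; union {f, g, i}; ε-closure = {f, g, h, i}.
Read 'a': f→{h}, g→{f, g}, h→∅, i→{g}; now {f, g, h}.
Read 'a': f→{h}, g→{f, g}, h→∅; now {f, g, h}.
Read 'b': f→∅, g→{i}, h→{i}; now {i}.
Read 'c': i→{f}; union {f}; ε-closure = {f, h}.
That set has 2 states.

2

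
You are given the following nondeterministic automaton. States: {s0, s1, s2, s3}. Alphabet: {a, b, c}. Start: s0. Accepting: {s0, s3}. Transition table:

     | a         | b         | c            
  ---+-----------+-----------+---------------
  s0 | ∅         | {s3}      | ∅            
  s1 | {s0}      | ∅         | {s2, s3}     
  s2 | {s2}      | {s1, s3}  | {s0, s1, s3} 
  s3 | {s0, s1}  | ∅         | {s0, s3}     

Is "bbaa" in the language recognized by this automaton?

Start in {s0}.
Read 'b': s0→{s3}; now {s3}.
Read 'b': s3→∅; now ∅.
The set is empty and remains empty for the remaining 2 symbols.
The final set ∅ contains no accepting state.

No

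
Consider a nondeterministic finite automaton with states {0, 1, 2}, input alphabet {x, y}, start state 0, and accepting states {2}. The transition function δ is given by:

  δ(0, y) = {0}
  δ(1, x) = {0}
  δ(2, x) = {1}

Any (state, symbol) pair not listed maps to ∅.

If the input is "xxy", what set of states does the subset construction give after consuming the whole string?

Start in {0}.
Read 'x': {0} → ∅.
The set is empty and remains empty for the remaining 2 symbols.

∅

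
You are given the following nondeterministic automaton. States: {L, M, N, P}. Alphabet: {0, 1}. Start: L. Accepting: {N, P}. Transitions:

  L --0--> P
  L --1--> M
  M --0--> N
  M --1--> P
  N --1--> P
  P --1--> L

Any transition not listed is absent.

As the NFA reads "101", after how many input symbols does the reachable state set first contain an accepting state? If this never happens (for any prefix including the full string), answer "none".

2

Start in {L}.
Read '1': L→{M}; now {M}.
Read '0': M→{N}; now {N}.
None of the earlier sets intersect F, but {N} does.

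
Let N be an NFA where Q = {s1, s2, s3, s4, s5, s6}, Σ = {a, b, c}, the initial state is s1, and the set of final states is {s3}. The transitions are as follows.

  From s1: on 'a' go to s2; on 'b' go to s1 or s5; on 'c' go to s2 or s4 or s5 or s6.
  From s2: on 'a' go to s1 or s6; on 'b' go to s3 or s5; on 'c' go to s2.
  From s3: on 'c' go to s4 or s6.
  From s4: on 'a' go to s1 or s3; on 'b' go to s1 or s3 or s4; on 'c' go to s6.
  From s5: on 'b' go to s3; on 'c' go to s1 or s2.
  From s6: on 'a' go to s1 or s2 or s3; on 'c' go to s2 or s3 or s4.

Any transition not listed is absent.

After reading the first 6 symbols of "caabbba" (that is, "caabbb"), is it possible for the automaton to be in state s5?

Yes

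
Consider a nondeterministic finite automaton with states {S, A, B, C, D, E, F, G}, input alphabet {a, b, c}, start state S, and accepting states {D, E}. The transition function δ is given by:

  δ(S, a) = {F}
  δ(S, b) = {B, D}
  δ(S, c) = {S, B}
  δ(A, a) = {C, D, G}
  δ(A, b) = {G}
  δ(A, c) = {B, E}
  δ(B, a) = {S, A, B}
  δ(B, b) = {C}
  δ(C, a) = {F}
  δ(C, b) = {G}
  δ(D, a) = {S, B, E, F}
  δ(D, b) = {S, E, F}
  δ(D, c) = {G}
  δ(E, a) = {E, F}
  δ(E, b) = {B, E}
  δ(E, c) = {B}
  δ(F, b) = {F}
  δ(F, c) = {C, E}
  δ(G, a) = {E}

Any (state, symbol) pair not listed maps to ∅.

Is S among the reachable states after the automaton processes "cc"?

Yes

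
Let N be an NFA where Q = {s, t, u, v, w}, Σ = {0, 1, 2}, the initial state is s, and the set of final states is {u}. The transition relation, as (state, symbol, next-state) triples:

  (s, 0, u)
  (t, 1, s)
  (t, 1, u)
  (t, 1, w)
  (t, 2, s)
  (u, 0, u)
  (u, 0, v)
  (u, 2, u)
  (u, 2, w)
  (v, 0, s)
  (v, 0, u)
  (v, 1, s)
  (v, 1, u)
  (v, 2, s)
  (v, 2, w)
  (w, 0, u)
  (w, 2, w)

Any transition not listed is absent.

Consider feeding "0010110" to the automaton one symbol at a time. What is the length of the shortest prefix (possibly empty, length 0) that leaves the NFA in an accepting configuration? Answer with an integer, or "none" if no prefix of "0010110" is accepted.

Start in {s}.
Read '0': s→{u}; now {u}.
None of the earlier sets intersect F, but {u} does.

1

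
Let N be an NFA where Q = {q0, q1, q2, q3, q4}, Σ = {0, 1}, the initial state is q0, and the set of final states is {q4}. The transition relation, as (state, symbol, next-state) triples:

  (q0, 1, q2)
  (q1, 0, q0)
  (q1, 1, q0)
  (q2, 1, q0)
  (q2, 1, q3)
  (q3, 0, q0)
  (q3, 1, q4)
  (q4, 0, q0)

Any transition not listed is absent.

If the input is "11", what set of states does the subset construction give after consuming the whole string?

{q0, q3}

Start in {q0}.
Read '1': q0→{q2}; now {q2}.
Read '1': q2→{q0, q3}; now {q0, q3}.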